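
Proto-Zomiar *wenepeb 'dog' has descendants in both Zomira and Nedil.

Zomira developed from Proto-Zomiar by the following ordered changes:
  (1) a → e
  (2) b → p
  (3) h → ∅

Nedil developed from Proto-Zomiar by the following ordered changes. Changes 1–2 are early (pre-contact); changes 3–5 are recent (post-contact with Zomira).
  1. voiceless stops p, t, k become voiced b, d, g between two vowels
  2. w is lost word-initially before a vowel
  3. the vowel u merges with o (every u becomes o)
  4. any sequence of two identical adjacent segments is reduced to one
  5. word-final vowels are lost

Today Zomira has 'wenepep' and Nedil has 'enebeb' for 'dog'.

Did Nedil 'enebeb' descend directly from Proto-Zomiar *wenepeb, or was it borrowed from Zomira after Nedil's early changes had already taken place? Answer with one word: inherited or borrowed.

If inherited, *wenepeb would pass through all of Nedil's changes:
Nedil: start from *wenepeb.
  rule 1 (intervocalic voicing): wenepeb → wenebeb
  rule 2 (glide loss): wenebeb → enebeb
  rule 3: no change — enebeb
  rule 4: no change — enebeb
  rule 5: no change — enebeb
  ⇒ Nedil enebeb
If borrowed from Zomira 'wenepep' after the early changes, it would undergo only the recent ones:
  rule 3 (vowel merger): no change (wenepep)
  rule 4 (degemination): no change (wenepep)
  rule 5 (apocope): no change (wenepep)
  ⇒ as a loan: wenepep
Nedil 'enebeb' matches the inherited outcome exactly, so it is an inherited cognate, not a loan.

inherited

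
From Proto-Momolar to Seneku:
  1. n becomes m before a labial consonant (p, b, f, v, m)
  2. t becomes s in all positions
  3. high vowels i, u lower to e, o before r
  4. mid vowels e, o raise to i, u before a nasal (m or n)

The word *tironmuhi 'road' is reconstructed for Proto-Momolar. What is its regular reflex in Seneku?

serummuhi

Seneku: *tironmuhi > tirommuhi > sirommuhi > serommuhi > serummuhi  (by nasal place assimilation, unconditioned shift, pre-rhotic lowering, pre-nasal raising)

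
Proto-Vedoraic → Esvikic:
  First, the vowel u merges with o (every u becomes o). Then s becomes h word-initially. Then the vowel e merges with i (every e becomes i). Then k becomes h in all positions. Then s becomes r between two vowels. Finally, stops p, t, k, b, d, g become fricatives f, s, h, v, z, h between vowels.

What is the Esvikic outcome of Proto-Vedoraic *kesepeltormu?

hirifiltormo

Esvikic: start from *kesepeltormu.
  rule 1 (vowel merger): kesepeltormu → kesepeltormo
  rule 2: no change — kesepeltormo
  rule 3 (vowel merger): kesepeltormo → kisipiltormo
  rule 4 (unconditioned shift): kisipiltormo → hisipiltormo
  rule 5 (rhotacism): hisipiltormo → hiripiltormo
  rule 6 (intervocalic lenition): hiripiltormo → hirifiltormo
  ⇒ Esvikic hirifiltormo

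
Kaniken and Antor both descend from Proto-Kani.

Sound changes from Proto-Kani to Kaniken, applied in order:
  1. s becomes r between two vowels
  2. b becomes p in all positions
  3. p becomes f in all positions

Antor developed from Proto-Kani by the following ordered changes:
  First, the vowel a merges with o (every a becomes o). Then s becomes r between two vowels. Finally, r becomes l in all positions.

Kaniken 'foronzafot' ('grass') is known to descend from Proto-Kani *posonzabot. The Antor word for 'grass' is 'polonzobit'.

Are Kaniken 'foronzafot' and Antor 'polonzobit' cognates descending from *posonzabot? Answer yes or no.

Derive the expected Antor reflex of *posonzabot:
Antor: *posonzabot > posonzobot > poronzobot > polonzobot  (by vowel merger, rhotacism, unconditioned shift)
The regular Antor reflex would be 'polonzobot', but the attested form is 'polonzobit'. The correspondence is irregular, so they are not cognates (the Antor form has a different source).

no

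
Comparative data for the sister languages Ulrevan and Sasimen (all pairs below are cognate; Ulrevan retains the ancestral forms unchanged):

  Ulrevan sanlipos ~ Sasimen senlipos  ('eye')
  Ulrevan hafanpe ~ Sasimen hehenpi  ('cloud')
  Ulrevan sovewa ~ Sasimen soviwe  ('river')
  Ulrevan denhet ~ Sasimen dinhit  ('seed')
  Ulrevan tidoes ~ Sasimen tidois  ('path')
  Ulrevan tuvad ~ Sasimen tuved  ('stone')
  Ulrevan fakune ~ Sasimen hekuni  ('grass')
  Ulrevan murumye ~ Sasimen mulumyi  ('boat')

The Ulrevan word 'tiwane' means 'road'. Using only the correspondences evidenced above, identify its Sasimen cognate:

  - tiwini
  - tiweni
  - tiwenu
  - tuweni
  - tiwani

tiweni

sanlipos ~ senlipos, hafanpe ~ hehenpi — Ulrevan a corresponds to Sasimen e after a consonant, before a nasal.
hafanpe ~ hehenpi, fakune ~ hekuni — Ulrevan e corresponds to Sasimen i word-finally.
Applying these to Ulrevan 'tiwane':
  tiwane → tiwene   (a→e after a consonant, before a nasal)
  tiwene → tiweni   (e→i word-finally)
So the Sasimen cognate is 'tiweni'.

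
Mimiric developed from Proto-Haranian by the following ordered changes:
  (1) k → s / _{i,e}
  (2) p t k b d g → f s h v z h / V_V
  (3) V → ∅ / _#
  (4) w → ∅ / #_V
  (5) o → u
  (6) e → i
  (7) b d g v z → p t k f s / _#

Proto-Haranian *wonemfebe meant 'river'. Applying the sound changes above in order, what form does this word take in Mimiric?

unimfif

Mimiric: start from *wonemfebe.
  rule 1: no change — wonemfebe
  rule 2 (intervocalic lenition): wonemfebe → wonemfeve
  rule 3 (apocope): wonemfeve → wonemfev
  rule 4 (glide loss): wonemfev → onemfev
  rule 5 (vowel merger): onemfev → unemfev
  rule 6 (vowel merger): unemfev → unimfiv
  rule 7 (final devoicing): unimfiv → unimfif
  ⇒ Mimiric unimfif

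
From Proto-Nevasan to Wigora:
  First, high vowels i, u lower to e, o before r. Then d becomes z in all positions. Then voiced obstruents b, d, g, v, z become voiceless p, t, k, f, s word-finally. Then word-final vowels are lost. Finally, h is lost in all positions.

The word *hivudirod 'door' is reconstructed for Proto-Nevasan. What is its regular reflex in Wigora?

Wigora: *hivudirod > hivuderod > hivuzeroz > hivuzeros > ivuzeros  (by pre-rhotic lowering, unconditioned shift, final devoicing, h-loss)

ivuzeros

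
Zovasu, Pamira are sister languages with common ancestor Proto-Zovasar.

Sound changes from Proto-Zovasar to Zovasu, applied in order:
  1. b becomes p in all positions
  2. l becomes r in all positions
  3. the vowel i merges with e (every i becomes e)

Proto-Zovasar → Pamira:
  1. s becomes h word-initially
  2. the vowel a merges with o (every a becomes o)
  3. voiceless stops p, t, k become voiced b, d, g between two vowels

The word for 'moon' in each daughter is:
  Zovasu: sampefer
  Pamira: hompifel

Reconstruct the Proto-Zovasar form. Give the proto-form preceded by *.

*sampifel

Position 2: Zovasu has a, Pamira has o. Zovasu preserves a here (none of its changes turn any other segment into a), so the proto-segment is *a.
Position 5: Zovasu has e, Pamira has i. Pamira preserves i here (none of its changes turn any other segment into i), so the proto-segment is *i.
Verify the candidate proto-form against each daughter:
Zovasu: *sampifel
  sampifel (rule 1 does not apply)
  sampifel → sampifer   [unconditioned shift]
  sampifer → sampefer   [vowel merger]
  giving Zovasu sampefer.
Pamira: *sampifel
  sampifel → hampifel   [debuccalisation]
  hampifel → hompifel   [vowel merger]
  hompifel (rule 3 does not apply)
  giving Pamira hompifel.
No other proto-form is consistent with every reflex, so the reconstruction is *sampifel.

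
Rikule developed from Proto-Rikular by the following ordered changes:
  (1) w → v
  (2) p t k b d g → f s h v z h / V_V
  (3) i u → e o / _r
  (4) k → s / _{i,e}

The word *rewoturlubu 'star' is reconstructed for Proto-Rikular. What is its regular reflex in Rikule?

revosorluvu

Rikule: *rewoturlubu > revoturlubu > revosurluvu > revosorluvu  (by unconditioned shift, intervocalic lenition, pre-rhotic lowering)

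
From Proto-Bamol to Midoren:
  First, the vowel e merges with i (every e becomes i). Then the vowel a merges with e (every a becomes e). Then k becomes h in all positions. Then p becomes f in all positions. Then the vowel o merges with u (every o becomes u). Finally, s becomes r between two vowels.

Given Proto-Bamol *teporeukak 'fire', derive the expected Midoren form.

tifuriuheh

Midoren: *teporeukak > tiporiukak > tiporiukek > tiporiuheh > tiforiuheh > tifuriuheh  (by vowel merger, vowel merger, unconditioned shift, unconditioned shift, vowel merger)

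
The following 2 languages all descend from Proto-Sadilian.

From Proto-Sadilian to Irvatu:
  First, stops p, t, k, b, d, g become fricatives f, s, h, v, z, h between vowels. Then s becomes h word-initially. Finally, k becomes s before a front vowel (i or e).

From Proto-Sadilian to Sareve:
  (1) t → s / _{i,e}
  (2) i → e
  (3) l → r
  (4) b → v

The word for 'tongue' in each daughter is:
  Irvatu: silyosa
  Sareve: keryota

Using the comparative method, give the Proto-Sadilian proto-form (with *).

Position 3: Irvatu has l, Sareve has r. Irvatu preserves l here (none of its changes turn any other segment into l), so the proto-segment is *l.
Position 6: Irvatu has s, Sareve has t. Sareve preserves t here (none of its changes turn any other segment into t), so the proto-segment is *t.
Position 1: Irvatu has s, Sareve has k. Sareve preserves k here (none of its changes turn any other segment into k), so the proto-segment is *k.
This points to *kilyota. Verify forward in each daughter:
Irvatu: start from *kilyota.
  rule 1 (intervocalic lenition): kilyota → kilyosa
  rule 2: no change — kilyosa
  rule 3 (palatalisation): kilyosa → silyosa
  ⇒ Irvatu silyosa
Sareve: *kilyota > kelyota > keryota  (by vowel merger, unconditioned shift)
No other proto-form is consistent with every reflex, so the reconstruction is *kilyota.

*kilyota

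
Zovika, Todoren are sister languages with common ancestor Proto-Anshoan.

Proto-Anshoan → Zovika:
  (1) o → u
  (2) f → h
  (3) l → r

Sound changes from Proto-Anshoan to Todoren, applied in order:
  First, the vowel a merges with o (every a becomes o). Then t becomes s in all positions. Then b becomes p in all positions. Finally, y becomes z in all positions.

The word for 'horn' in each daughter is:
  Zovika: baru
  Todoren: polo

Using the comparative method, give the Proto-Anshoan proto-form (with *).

Position 2: Zovika has a, Todoren has o. Zovika preserves a here (none of its changes turn any other segment into a), so the proto-segment is *a.
Position 1: Zovika has b, Todoren has p. Zovika preserves b here (none of its changes turn any other segment into b), so the proto-segment is *b.
Position 3: Zovika has r, Todoren has l. Todoren preserves l here (none of its changes turn any other segment into l), so the proto-segment is *l.
Continuing position by position gives *balo; check it forward:
Zovika: *balo > balu > baru  (by vowel merger, unconditioned shift)
Todoren: *balo > bolo > polo  (by vowel merger, unconditioned shift)
No other proto-form is consistent with every reflex, so the reconstruction is *balo.

*balo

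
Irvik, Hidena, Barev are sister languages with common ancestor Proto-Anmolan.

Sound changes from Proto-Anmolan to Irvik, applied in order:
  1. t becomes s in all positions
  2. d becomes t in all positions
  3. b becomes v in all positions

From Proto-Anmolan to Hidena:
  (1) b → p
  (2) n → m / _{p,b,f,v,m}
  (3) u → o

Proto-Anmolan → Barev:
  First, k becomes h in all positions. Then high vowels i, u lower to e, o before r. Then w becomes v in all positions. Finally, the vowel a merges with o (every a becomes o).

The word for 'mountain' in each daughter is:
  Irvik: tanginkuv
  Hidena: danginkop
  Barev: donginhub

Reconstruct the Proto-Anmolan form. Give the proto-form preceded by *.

*danginkub

Position 1: Irvik has t, Hidena has d, Barev has d. Hidena preserves d here (none of its changes turn any other segment into d), so the proto-segment is *d.
Position 9: Irvik has v, Hidena has p, Barev has b. Barev preserves b here (none of its changes turn any other segment into b), so the proto-segment is *b.
This points to *danginkub. Verify forward in each daughter:
Irvik: *danginkub > tanginkub > tanginkuv  (by unconditioned shift, unconditioned shift)
Hidena: *danginkub > danginkup > danginkop  (by unconditioned shift, vowel merger)
Barev: *danginkub > danginhub > donginhub  (by unconditioned shift, vowel merger)
No other proto-form is consistent with every reflex, so the reconstruction is *danginkub.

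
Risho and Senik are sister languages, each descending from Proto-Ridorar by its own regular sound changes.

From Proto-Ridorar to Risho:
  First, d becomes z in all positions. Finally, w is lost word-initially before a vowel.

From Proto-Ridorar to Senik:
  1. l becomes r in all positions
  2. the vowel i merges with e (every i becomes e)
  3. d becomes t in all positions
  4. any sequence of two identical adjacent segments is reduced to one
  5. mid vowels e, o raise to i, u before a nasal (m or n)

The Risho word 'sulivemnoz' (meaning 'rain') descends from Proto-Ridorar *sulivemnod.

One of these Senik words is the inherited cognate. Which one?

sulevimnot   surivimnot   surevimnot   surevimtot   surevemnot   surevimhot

surevimnot

Senik: start from *sulivemnod.
  rule 1 (unconditioned shift): sulivemnod → surivemnod
  rule 2 (vowel merger): surivemnod → surevemnod
  rule 3 (unconditioned shift): surevemnod → surevemnot
  rule 4: no change — surevemnot
  rule 5 (pre-nasal raising): surevemnot → surevimnot
  ⇒ Senik surevimnot
Among the options, 'surevimnot' alone shows every Senik change applied in order.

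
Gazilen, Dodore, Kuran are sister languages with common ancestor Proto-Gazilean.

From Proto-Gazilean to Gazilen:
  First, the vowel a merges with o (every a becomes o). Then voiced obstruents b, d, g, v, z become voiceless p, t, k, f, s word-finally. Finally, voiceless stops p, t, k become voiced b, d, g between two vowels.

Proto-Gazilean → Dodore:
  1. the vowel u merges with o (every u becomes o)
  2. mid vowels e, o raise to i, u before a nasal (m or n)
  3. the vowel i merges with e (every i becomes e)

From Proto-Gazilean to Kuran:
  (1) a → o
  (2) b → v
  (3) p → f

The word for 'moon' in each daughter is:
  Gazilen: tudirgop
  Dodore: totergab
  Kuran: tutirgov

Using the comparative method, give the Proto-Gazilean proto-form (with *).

Position 3: Gazilen has d, Dodore has t, Kuran has t. Dodore preserves t here (none of its changes turn any other segment into t), so the proto-segment is *t.
Position 2: Gazilen has u, Dodore has o, Kuran has u. Gazilen preserves u here (none of its changes turn any other segment into u), so the proto-segment is *u.
Position 7: Gazilen has o, Dodore has a, Kuran has o. Dodore preserves a here (none of its changes turn any other segment into a), so the proto-segment is *a.
This points to *tutirgab. Verify forward in each daughter:
Gazilen: *tutirgab > tutirgob > tutirgop > tudirgop  (by vowel merger, final devoicing, intervocalic voicing)
Dodore: *tutirgab
  tutirgab → totirgab   [vowel merger]
  totirgab (rule 2 does not apply)
  totirgab → totergab   [vowel merger]
  giving Dodore totergab.
Kuran: *tutirgab > tutirgob > tutirgov  (by vowel merger, unconditioned shift)
*tutirgab is the unique common source.

*tutirgab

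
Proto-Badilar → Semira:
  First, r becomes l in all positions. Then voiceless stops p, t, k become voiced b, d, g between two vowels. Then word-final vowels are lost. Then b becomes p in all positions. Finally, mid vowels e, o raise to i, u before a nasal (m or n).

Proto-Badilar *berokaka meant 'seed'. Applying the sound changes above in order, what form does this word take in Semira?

pelogag

Semira: start from *berokaka.
  rule 1 (unconditioned shift): berokaka → belokaka
  rule 2 (intervocalic voicing): belokaka → belogaga
  rule 3 (apocope): belogaga → belogag
  rule 4 (unconditioned shift): belogag → pelogag
  rule 5: no change — pelogag
  ⇒ Semira pelogag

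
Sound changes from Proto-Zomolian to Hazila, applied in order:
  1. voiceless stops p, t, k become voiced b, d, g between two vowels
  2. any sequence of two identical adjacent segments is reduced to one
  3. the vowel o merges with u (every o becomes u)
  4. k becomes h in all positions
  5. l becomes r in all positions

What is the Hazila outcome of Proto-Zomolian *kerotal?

Hazila: start from *kerotal.
  rule 1 (intervocalic voicing): kerotal → kerodal
  rule 2: no change — kerodal
  rule 3 (vowel merger): kerodal → kerudal
  rule 4 (unconditioned shift): kerudal → herudal
  rule 5 (unconditioned shift): herudal → herudar
  ⇒ Hazila herudar

herudar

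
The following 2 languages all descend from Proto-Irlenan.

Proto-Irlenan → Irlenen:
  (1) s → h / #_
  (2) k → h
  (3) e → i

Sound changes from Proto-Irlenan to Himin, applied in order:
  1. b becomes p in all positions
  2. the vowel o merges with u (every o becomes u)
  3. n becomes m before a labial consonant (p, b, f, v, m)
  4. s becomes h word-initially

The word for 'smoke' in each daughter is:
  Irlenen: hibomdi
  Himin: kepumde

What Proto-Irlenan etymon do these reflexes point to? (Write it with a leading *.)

Position 3: Irlenen has b, Himin has p. Irlenen preserves b here (none of its changes turn any other segment into b), so the proto-segment is *b.
Position 4: Irlenen has o, Himin has u. Irlenen preserves o here (none of its changes turn any other segment into o), so the proto-segment is *o.
Continuing position by position gives *kebomde; check it forward:
Irlenen: *kebomde
  kebomde (rule 1 does not apply)
  kebomde → hebomde   [unconditioned shift]
  hebomde → hibomdi   [vowel merger]
  giving Irlenen hibomdi.
Himin: *kebomde
  kebomde → kepomde   [unconditioned shift]
  kepomde → kepumde   [vowel merger]
  kepumde (rule 3 does not apply)
  kepumde (rule 4 does not apply)
  giving Himin kepumde.
No other proto-form is consistent with every reflex, so the reconstruction is *kebomde.

*kebomde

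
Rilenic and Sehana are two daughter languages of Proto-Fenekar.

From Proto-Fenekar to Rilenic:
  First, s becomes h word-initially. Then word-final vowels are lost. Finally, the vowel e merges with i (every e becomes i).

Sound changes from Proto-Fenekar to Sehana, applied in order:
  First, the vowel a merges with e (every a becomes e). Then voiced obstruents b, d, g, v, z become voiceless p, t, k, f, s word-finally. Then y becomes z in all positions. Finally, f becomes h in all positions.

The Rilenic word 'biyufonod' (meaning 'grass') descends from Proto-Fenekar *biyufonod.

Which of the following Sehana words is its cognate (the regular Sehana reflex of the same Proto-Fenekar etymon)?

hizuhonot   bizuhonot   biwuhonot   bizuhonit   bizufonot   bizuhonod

Sehana: start from *biyufonod.
  rule 1: no change — biyufonod
  rule 2 (final devoicing): biyufonod → biyufonot
  rule 3 (unconditioned shift): biyufonot → bizufonot
  rule 4 (unconditioned shift): bizufonot → bizuhonot
  ⇒ Sehana bizuhonot

bizuhonot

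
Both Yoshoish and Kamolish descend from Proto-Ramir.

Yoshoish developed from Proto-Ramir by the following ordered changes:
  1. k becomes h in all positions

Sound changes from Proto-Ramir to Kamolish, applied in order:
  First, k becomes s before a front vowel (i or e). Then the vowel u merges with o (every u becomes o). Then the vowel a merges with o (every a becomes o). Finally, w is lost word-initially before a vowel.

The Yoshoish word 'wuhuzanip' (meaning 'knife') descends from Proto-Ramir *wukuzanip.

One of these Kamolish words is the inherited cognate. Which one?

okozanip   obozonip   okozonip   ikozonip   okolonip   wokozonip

Kamolish: *wukuzanip
  wukuzanip (rule 1 does not apply)
  wukuzanip → wokozanip   [vowel merger]
  wokozanip → wokozonip   [vowel merger]
  wokozonip → okozonip   [glide loss]
  giving Kamolish okozonip.
Only 'okozonip' matches the regular Kamolish development of *wukuzanip.

okozonip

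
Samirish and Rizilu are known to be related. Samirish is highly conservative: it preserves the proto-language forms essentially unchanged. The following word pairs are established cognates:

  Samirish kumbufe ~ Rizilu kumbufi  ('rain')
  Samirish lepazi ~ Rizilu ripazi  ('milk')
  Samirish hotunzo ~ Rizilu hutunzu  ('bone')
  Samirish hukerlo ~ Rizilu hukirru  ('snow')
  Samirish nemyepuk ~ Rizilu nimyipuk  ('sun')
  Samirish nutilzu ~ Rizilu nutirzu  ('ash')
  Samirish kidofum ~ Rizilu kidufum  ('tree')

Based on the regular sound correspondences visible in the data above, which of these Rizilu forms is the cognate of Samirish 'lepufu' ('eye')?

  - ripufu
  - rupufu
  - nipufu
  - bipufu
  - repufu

lepazi ~ ripazi — Samirish l corresponds to Rizilu r word-initially before a front vowel.
lepazi ~ ripazi, nemyepuk ~ nimyipuk — Samirish e corresponds to Rizilu i after a consonant, before a labial obstruent.
Applying these to Samirish 'lepufu':
  lepufu → repufu   (l→r word-initially before a front vowel)
  repufu → ripufu   (e→i after a consonant, before a labial obstruent)
So the Rizilu cognate is 'ripufu'.

ripufu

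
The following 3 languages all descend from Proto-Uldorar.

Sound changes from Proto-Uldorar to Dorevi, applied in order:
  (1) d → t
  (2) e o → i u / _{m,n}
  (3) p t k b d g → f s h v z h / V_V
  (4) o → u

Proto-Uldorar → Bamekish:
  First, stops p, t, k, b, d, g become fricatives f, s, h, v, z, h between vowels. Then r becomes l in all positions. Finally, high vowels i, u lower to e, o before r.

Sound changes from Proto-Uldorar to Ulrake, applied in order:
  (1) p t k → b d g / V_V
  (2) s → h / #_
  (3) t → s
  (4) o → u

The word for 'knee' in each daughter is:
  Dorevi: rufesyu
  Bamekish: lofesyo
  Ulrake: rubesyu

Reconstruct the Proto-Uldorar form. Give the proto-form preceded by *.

*ropesyo

Position 7: Dorevi has u, Bamekish has o, Ulrake has u. Taking the neighbouring segments as reconstructed: Dorevi u could go back to *o or *u; Bamekish o can only go back to *o; Ulrake u could go back to *o or *u — the one source consistent with every daughter is *o.
Position 2: Dorevi has u, Bamekish has o, Ulrake has u. Taking the neighbouring segments as reconstructed: Dorevi u could go back to *o or *u; Bamekish o can only go back to *o; Ulrake u could go back to *o or *u — the one source consistent with every daughter is *o.
Verify the candidate proto-form against each daughter:
Dorevi: *ropesyo > rofesyo > rufesyu  (by intervocalic lenition, vowel merger)
Bamekish: start from *ropesyo.
  rule 1 (intervocalic lenition): ropesyo → rofesyo
  rule 2 (unconditioned shift): rofesyo → lofesyo
  rule 3: no change — lofesyo
  ⇒ Bamekish lofesyo
Ulrake: start from *ropesyo.
  rule 1 (intervocalic voicing): ropesyo → robesyo
  rule 2: no change — robesyo
  rule 3: no change — robesyo
  rule 4 (vowel merger): robesyo → rubesyu
  ⇒ Ulrake rubesyu
Only *ropesyo yields all of Dorevi rufesyu, Bamekish lofesyo, Ulrake rubesyu.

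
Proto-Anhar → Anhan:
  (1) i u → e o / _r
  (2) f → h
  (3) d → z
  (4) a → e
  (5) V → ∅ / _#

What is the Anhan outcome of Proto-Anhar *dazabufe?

Anhan: start from *dazabufe.
  rule 1: no change — dazabufe
  rule 2 (unconditioned shift): dazabufe → dazabuhe
  rule 3 (unconditioned shift): dazabuhe → zazabuhe
  rule 4 (vowel merger): zazabuhe → zezebuhe
  rule 5 (apocope): zezebuhe → zezebuh
  ⇒ Anhan zezebuh

zezebuh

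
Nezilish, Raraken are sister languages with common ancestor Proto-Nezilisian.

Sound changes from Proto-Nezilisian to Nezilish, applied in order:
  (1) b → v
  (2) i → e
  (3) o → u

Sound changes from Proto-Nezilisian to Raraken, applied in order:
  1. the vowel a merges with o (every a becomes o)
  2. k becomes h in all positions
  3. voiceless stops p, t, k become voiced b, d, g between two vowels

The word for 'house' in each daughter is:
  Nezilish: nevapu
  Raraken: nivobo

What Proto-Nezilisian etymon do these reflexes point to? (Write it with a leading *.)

*nivapo

Position 6: Nezilish has u, Raraken has o. Taking the neighbouring segments as reconstructed: Nezilish u could go back to *o or *u; Raraken o could go back to *a or *o — the one source consistent with every daughter is *o.
Position 4: Nezilish has a, Raraken has o. Nezilish preserves a here (none of its changes turn any other segment into a), so the proto-segment is *a.
This points to *nivapo. Verify forward in each daughter:
Nezilish: *nivapo > nevapo > nevapu  (by vowel merger, vowel merger)
Raraken: start from *nivapo.
  rule 1 (vowel merger): nivapo → nivopo
  rule 2: no change — nivopo
  rule 3 (intervocalic voicing): nivopo → nivobo
  ⇒ Raraken nivobo
Only *nivapo yields all of Nezilish nevapu, Raraken nivobo.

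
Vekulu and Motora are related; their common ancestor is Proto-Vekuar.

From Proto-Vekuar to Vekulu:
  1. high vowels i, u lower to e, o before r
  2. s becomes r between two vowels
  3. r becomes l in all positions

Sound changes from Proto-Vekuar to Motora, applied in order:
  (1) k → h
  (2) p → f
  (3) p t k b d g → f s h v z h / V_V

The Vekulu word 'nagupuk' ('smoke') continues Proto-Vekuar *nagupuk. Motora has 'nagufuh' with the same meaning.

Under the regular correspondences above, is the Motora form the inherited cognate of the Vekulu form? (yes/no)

no

Derive the expected Motora reflex of *nagupuk:
Motora: *nagupuk
  nagupuk → nagupuh   [unconditioned shift]
  nagupuh → nagufuh   [unconditioned shift]
  nagufuh → nahufuh   [intervocalic lenition]
  giving Motora nahufuh.
The regular Motora reflex would be 'nahufuh', but the attested form is 'nagufuh'. The correspondence is irregular, so they are not cognates (the Motora form has a different source).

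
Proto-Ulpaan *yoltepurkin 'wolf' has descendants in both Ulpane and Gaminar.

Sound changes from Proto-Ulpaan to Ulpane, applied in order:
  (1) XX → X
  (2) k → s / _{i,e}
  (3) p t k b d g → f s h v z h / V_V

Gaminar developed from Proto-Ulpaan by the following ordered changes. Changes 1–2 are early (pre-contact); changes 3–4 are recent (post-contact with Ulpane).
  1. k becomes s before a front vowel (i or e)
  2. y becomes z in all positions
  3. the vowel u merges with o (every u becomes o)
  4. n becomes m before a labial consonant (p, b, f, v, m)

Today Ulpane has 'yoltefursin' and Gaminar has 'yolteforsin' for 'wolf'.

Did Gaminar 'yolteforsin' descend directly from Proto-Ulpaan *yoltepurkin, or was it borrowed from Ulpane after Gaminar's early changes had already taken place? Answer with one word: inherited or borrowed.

borrowed

If inherited, *yoltepurkin would pass through all of Gaminar's changes:
Gaminar: *yoltepurkin
  yoltepurkin → yoltepursin   [palatalisation]
  yoltepursin → zoltepursin   [unconditioned shift]
  zoltepursin → zolteporsin   [vowel merger]
  zolteporsin (rule 4 does not apply)
  giving Gaminar zolteporsin.
If borrowed from Ulpane 'yoltefursin' after the early changes, it would undergo only the recent ones:
  rule 3 (vowel merger): yoltefursin → yolteforsin
  rule 4 (nasal place assimilation): no change (yolteforsin)
  ⇒ as a loan: yolteforsin
Gaminar 'yolteforsin' matches the loan outcome 'yolteforsin', not the inherited 'zolteporsin' — it skipped the early Gaminar changes, so it was borrowed from Ulpane.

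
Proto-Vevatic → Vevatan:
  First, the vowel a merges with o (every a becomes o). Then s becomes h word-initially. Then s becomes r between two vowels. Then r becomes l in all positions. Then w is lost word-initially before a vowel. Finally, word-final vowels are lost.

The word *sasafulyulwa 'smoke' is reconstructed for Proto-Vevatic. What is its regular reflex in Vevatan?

Vevatan: start from *sasafulyulwa.
  rule 1 (vowel merger): sasafulyulwa → sosofulyulwo
  rule 2 (debuccalisation): sosofulyulwo → hosofulyulwo
  rule 3 (rhotacism): hosofulyulwo → horofulyulwo
  rule 4 (unconditioned shift): horofulyulwo → holofulyulwo
  rule 5: no change — holofulyulwo
  rule 6 (apocope): holofulyulwo → holofulyulw
  ⇒ Vevatan holofulyulw

holofulyulw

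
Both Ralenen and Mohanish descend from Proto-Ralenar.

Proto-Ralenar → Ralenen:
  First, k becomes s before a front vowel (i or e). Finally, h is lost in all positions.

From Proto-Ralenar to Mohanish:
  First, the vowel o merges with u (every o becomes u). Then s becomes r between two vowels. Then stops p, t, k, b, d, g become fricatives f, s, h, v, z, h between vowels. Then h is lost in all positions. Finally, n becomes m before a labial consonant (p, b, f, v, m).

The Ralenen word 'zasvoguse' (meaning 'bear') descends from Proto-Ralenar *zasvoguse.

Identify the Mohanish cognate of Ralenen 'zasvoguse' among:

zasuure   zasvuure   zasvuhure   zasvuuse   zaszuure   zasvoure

zasvuure

Mohanish: *zasvoguse > zasvuguse > zasvugure > zasvuhure > zasvuure  (by vowel merger, rhotacism, intervocalic lenition, h-loss)
The other candidates each miss or misapply at least one Mohanish change.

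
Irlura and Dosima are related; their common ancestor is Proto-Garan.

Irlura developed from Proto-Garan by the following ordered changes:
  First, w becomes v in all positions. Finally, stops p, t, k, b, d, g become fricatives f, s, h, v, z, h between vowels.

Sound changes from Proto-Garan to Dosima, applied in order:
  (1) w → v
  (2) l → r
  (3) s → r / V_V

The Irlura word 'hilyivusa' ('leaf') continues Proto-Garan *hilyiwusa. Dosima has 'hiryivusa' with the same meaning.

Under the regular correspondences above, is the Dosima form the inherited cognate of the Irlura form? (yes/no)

Derive the expected Dosima reflex of *hilyiwusa:
Dosima: *hilyiwusa > hilyivusa > hiryivusa > hiryivura  (by unconditioned shift, unconditioned shift, rhotacism)
The regular Dosima reflex would be 'hiryivura', but the attested form is 'hiryivusa'. The correspondence is irregular, so they are not cognates (the Dosima form has a different source).

no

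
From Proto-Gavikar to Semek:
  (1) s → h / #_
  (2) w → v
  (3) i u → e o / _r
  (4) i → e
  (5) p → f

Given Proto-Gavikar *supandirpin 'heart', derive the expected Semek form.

hufanderfen

Semek: *supandirpin
  supandirpin → hupandirpin   [debuccalisation]
  hupandirpin (rule 2 does not apply)
  hupandirpin → hupanderpin   [pre-rhotic lowering]
  hupanderpin → hupanderpen   [vowel merger]
  hupanderpen → hufanderfen   [unconditioned shift]
  giving Semek hufanderfen.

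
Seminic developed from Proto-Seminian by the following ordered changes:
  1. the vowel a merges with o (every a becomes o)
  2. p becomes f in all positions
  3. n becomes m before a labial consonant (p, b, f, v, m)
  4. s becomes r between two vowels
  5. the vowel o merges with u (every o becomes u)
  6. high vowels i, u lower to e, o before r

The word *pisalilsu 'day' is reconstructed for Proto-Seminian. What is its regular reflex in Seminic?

ferulilsu

Seminic: *pisalilsu
  pisalilsu → pisolilsu   [vowel merger]
  pisolilsu → fisolilsu   [unconditioned shift]
  fisolilsu (rule 3 does not apply)
  fisolilsu → firolilsu   [rhotacism]
  firolilsu → firulilsu   [vowel merger]
  firulilsu → ferulilsu   [pre-rhotic lowering]
  giving Seminic ferulilsu.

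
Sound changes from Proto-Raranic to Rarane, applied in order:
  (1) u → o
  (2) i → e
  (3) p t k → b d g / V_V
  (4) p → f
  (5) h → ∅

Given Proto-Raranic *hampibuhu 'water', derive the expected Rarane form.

Rarane: *hampibuhu > hampiboho > hampeboho > hamfeboho > amfeboo  (by vowel merger, vowel merger, unconditioned shift, h-loss)

amfeboo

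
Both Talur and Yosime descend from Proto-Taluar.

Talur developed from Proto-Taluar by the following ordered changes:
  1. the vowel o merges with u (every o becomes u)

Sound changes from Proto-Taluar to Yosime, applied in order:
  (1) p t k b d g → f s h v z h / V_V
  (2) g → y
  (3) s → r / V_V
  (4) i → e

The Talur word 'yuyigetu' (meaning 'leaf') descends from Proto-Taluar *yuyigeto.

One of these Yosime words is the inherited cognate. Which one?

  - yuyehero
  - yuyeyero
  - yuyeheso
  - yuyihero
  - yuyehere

yuyehero

Yosime: *yuyigeto
  yuyigeto → yuyiheso   [intervocalic lenition]
  yuyiheso (rule 2 does not apply)
  yuyiheso → yuyihero   [rhotacism]
  yuyihero → yuyehero   [vowel merger]
  giving Yosime yuyehero.
The other candidates each miss or misapply at least one Yosime change.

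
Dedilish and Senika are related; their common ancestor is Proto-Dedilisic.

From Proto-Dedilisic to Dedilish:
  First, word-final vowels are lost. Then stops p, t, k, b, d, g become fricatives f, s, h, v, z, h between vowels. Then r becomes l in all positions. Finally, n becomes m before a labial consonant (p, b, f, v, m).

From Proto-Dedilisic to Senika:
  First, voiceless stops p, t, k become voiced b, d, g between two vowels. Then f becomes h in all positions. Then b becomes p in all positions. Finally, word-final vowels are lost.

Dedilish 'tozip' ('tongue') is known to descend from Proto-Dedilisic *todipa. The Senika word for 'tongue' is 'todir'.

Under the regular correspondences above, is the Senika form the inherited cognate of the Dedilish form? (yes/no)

Derive the expected Senika reflex of *todipa:
Senika: *todipa > todiba > todipa > todip  (by intervocalic voicing, unconditioned shift, apocope)
The regular Senika reflex would be 'todip', but the attested form is 'todir'. The correspondence is irregular, so they are not cognates (the Senika form has a different source).

no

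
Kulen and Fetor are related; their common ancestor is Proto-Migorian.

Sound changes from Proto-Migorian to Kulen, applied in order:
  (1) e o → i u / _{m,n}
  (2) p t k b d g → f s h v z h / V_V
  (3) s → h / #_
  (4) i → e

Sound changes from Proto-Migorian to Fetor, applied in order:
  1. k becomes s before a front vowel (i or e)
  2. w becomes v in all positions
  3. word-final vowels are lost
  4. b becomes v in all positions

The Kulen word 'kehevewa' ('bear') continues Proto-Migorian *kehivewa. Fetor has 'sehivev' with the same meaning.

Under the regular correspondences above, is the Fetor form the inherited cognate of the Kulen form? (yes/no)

yes

Derive the expected Fetor reflex of *kehivewa:
Fetor: *kehivewa > sehivewa > sehiveva > sehivev  (by palatalisation, unconditioned shift, apocope)
Fetor 'sehivev' matches the regular reflex exactly, so the pair is cognate.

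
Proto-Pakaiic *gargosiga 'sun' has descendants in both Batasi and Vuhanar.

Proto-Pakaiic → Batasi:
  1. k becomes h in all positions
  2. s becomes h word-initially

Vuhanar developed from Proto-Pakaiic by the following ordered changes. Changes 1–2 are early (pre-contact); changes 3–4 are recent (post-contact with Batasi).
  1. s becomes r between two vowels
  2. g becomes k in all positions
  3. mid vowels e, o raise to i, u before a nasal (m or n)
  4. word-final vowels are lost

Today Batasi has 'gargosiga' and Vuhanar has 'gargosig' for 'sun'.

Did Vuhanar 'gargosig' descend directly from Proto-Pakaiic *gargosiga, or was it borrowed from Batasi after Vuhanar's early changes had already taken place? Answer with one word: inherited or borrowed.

If inherited, *gargosiga would pass through all of Vuhanar's changes:
Vuhanar: *gargosiga
  gargosiga → gargoriga   [rhotacism]
  gargoriga → karkorika   [unconditioned shift]
  karkorika (rule 3 does not apply)
  karkorika → karkorik   [apocope]
  giving Vuhanar karkorik.
If borrowed from Batasi 'gargosiga' after the early changes, it would undergo only the recent ones:
  rule 3 (pre-nasal raising): no change (gargosiga)
  rule 4 (apocope): gargosiga → gargosig
  ⇒ as a loan: gargosig
Vuhanar 'gargosig' matches the loan outcome 'gargosig', not the inherited 'karkorik' — it skipped the early Vuhanar changes, so it was borrowed from Batasi.

borrowed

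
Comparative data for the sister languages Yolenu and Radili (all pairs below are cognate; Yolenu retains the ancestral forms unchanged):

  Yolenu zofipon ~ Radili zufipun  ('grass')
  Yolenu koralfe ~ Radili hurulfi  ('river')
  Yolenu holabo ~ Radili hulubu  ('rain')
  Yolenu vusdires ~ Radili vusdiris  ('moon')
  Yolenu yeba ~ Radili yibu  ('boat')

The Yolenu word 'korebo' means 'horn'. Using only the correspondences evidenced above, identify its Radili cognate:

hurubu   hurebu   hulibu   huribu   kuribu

koralfe ~ hurulfi — Yolenu k corresponds to Radili h word-initially before a back vowel.
koralfe ~ hurulfi — Yolenu o corresponds to Radili u after a consonant, before r.
yeba ~ yibu — Yolenu e corresponds to Radili i after a consonant, before a labial obstruent.
holabo ~ hulubu — Yolenu o corresponds to Radili u word-finally.
Applying these to Yolenu 'korebo':
  korebo → horebo   (k→h word-initially before a back vowel)
  horebo → hurebo   (o→u after a consonant, before r)
  hurebo → huribo   (e→i after a consonant, before a labial obstruent)
  huribo → huribu   (o→u word-finally)
So the Radili cognate is 'huribu'.

huribu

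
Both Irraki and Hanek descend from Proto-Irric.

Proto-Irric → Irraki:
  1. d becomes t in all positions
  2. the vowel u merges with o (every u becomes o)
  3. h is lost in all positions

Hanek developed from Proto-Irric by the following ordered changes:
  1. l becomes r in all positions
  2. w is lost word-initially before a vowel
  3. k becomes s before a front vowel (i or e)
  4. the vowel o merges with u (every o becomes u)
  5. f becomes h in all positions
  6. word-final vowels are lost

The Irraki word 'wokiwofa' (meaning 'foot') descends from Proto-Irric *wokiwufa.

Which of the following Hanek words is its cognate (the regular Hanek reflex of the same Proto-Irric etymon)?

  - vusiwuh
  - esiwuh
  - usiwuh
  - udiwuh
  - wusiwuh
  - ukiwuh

usiwuh

Hanek: *wokiwufa
  wokiwufa (rule 1 does not apply)
  wokiwufa → okiwufa   [glide loss]
  okiwufa → osiwufa   [palatalisation]
  osiwufa → usiwufa   [vowel merger]
  usiwufa → usiwuha   [unconditioned shift]
  usiwuha → usiwuh   [apocope]
  giving Hanek usiwuh.
The other candidates each miss or misapply at least one Hanek change.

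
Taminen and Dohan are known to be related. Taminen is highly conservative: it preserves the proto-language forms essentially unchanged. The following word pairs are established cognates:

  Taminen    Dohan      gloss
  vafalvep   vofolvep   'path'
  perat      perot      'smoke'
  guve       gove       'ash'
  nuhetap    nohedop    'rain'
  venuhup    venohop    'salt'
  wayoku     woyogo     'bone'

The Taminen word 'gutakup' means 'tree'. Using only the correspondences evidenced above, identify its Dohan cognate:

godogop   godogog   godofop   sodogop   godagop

nuhetap ~ nohedop, venuhup ~ venohop — Taminen u corresponds to Dohan o after a consonant, before a consonant other than r, m, n, p, b, f, v.
nuhetap ~ nohedop — Taminen t corresponds to Dohan d between vowels (before a back vowel).
vafalvep ~ vofolvep, perat ~ perot — Taminen a corresponds to Dohan o after a consonant, before a consonant other than r, m, n, p, b, f, v.
wayoku ~ woyogo — Taminen k corresponds to Dohan g between vowels (before a back vowel).
venuhup ~ venohop — Taminen u corresponds to Dohan o after a consonant, before a labial obstruent.
Applying these to Taminen 'gutakup':
  gutakup → gotakup   (u→o after a consonant, before a consonant other than r, m, n, p, b, f, v)
  gotakup → godakup   (t→d between vowels (before a back vowel))
  godakup → godokup   (a→o after a consonant, before a consonant other than r, m, n, p, b, f, v)
  godokup → godogup   (k→g between vowels (before a back vowel))
  godogup → godogop   (u→o after a consonant, before a labial obstruent)
So the Dohan cognate is 'godogop'.

godogop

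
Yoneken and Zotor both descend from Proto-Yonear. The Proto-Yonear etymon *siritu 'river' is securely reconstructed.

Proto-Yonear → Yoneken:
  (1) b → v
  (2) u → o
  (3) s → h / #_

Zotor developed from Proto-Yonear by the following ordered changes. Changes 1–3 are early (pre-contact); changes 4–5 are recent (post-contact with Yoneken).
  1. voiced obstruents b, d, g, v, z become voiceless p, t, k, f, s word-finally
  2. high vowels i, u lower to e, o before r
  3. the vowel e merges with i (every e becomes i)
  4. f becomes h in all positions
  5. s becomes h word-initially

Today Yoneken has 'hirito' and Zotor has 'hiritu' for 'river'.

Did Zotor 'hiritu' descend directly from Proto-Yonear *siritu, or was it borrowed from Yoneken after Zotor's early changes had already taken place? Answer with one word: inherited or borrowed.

inherited

If inherited, *siritu would pass through all of Zotor's changes:
Zotor: *siritu > seritu > siritu > hiritu  (by pre-rhotic lowering, vowel merger, debuccalisation)
If borrowed from Yoneken 'hirito' after the early changes, it would undergo only the recent ones:
  rule 4 (unconditioned shift): no change (hirito)
  rule 5 (debuccalisation): no change (hirito)
  ⇒ as a loan: hirito
Zotor 'hiritu' matches the inherited outcome exactly, so it is an inherited cognate, not a loan.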